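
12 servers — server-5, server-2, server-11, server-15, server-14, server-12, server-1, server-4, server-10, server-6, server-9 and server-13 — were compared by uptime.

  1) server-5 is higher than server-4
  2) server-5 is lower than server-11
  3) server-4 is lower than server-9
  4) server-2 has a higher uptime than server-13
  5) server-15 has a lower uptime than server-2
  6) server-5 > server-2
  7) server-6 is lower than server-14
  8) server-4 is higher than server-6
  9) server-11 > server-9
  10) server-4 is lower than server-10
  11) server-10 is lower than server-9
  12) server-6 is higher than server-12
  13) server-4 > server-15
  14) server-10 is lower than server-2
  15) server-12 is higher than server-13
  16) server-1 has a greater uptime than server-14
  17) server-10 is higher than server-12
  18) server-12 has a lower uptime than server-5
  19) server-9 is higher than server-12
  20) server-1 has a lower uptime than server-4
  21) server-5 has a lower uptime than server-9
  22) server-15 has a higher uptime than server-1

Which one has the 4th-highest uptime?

server-2

Chaining the given pairs: server-13 < server-12 < server-6 < server-14 < server-1 < server-15 < server-4 < server-10 < server-2 < server-5 < server-9 < server-11.
Counting 4 from the largest end gives server-2.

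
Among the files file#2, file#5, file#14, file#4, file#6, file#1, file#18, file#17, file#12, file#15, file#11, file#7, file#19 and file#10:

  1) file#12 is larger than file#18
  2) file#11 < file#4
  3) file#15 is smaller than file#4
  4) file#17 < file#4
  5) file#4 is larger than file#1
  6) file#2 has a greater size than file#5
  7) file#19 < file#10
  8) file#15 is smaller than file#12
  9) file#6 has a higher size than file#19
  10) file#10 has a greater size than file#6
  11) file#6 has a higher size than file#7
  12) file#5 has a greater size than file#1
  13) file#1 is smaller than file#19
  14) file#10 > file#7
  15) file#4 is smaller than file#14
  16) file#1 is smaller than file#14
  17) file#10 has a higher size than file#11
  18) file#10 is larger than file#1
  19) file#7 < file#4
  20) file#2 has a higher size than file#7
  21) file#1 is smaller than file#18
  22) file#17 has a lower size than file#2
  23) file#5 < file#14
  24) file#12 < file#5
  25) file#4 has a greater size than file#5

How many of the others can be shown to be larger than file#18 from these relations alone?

5

From file#18 the given relations immediately reach file#12.
From those, file#5 — 2 in total.
From those, file#4, file#14, file#2 — 5 in total.
Nothing else is reachable above file#18; 5 in all.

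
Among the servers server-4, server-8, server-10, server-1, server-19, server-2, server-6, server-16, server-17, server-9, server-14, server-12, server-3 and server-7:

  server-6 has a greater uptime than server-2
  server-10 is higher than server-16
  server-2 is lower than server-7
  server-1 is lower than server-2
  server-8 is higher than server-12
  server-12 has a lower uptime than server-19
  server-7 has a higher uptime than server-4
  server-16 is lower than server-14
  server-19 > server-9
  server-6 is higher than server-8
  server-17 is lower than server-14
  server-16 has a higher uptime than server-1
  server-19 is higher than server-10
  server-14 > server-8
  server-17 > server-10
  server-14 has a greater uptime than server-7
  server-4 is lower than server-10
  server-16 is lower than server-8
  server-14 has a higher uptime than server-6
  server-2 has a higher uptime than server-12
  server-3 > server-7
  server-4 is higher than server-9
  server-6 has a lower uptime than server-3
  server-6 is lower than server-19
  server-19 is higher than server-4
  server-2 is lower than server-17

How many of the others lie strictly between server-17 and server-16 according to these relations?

1

Chaining upward from server-16 reaches: server-8, server-10, server-6, server-19, server-14, server-3.
Chaining downward from server-17 reaches: server-9, server-1, server-4, server-12, server-2, server-10.
Strictly between server-16 and server-17 are those in both lists: server-10 — 1 element.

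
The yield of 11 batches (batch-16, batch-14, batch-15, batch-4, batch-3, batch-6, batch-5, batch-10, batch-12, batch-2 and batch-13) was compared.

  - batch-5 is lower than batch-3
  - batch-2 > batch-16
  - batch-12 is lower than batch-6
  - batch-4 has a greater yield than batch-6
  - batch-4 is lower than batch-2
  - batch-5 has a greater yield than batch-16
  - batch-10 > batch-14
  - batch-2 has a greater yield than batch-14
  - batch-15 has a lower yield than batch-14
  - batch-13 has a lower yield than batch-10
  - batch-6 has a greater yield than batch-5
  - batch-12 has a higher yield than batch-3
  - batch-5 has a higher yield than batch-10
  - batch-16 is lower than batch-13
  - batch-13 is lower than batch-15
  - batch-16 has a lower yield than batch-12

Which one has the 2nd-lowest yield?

batch-13

Piecing the relations together gives one ordering: batch-16 < batch-13 < batch-15 < batch-14 < batch-10 < batch-5 < batch-3 < batch-12 < batch-6 < batch-4 < batch-2.
The 2nd smallest is batch-13.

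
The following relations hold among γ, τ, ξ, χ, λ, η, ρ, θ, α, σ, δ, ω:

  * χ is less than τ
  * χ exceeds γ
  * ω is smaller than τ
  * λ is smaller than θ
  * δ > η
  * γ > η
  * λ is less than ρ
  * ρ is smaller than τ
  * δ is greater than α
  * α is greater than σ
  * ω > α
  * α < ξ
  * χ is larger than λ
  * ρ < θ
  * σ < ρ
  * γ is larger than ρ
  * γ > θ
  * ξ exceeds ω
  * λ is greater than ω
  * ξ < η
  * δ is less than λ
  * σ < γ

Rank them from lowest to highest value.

σ < α < ω < ξ < η < δ < λ < ρ < θ < γ < χ < τ

The consecutive links are each given: σ < α; α < ω; ω < ξ; ξ < η; η < δ; δ < λ; λ < ρ; ρ < θ; θ < γ; γ < χ; χ < τ.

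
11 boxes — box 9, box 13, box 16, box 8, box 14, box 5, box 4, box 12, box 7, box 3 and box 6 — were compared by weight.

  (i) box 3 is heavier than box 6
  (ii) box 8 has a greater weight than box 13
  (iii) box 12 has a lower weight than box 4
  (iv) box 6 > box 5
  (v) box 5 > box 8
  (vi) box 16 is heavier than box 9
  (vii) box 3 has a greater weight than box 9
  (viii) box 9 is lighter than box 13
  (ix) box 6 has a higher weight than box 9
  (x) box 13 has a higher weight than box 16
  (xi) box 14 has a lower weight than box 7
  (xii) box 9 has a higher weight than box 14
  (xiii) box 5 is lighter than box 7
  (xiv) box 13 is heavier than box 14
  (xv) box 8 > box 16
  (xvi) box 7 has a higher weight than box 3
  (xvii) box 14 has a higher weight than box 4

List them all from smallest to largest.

box 12 < box 4 < box 14 < box 9 < box 16 < box 13 < box 8 < box 5 < box 6 < box 3 < box 7

The consecutive links are each given: box 12 < box 4; box 4 < box 14; box 14 < box 9; box 9 < box 16; box 16 < box 13; box 13 < box 8; box 8 < box 5; box 5 < box 6; box 6 < box 3; box 3 < box 7.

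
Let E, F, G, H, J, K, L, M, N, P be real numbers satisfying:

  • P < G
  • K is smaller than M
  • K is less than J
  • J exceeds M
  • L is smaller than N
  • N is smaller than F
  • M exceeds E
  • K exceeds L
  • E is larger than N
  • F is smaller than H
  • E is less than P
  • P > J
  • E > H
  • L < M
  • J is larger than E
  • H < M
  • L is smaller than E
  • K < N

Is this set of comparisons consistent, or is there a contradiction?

consistent

Every relation is compatible with L < K < N < F < H < E < M < J < P < G; the set is consistent.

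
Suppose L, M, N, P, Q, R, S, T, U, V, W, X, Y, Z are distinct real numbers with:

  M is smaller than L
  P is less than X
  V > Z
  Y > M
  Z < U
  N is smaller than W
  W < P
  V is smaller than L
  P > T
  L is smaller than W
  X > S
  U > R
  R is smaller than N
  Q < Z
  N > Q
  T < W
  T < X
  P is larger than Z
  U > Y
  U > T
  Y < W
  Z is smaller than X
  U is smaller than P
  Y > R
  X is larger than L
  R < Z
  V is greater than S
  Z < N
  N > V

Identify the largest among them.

X

Chaining downward from X: directly below it, S, Z, L, T, P; then M, R, Q, V, U, W; then N, Y.
That covers every other element, and nothing is given above X, so X is the largest.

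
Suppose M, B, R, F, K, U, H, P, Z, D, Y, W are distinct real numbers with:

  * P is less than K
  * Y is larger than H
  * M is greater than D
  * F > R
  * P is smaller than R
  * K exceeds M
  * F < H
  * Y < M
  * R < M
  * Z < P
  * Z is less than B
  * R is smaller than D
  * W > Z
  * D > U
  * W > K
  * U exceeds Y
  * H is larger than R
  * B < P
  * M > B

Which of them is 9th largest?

Piecing the relations together gives one ordering: Z < B < P < R < F < H < Y < U < D < M < K < W.
Counting 9 from the largest end gives R.

R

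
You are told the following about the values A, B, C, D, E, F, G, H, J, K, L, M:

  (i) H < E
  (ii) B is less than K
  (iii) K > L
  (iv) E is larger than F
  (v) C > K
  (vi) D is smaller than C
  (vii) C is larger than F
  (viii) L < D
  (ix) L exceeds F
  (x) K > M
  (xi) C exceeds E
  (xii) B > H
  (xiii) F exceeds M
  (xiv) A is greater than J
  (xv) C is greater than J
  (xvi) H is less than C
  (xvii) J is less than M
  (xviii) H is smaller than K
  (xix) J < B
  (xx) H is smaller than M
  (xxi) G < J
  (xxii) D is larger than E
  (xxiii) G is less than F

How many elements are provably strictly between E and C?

1

Chaining upward from E reaches: D.
Chaining downward from C reaches: G, J, H, M, F, B, L, K, D.
Strictly between E and C are those in both lists: D — 1 element.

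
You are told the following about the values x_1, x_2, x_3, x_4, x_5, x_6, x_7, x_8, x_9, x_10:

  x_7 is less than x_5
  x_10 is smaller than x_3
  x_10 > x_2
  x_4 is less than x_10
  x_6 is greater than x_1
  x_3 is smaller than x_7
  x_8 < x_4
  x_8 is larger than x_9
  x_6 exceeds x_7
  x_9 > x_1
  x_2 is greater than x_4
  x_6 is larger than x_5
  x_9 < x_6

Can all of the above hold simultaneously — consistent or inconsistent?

Every relation is compatible with x_1 < x_9 < x_8 < x_4 < x_2 < x_10 < x_3 < x_7 < x_5 < x_6; the set is consistent.

consistent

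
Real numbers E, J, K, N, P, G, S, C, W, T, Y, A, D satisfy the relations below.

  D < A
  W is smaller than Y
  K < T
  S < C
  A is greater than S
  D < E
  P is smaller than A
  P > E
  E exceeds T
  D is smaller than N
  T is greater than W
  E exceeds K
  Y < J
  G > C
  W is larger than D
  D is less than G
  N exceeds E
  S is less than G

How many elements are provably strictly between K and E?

The relations place K below E. An element lies strictly between them when it is forced above K and also forced below E.
Above K: {T, N, P, A}. Below E: {D, W, T}.
Intersection: {T} — 1.

1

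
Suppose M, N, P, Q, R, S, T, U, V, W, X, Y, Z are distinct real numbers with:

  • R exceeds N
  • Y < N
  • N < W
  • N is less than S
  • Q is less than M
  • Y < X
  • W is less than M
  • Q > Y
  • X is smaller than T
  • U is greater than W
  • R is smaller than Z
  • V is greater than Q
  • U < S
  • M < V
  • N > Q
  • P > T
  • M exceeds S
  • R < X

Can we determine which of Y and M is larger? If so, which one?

M

Y < Q and Q < N give Y < N.
With N < W: Y < Q < N < W.
With W < U: Y < Q < N < W < U.
Then U < S extends the chain to S.
Then S < M extends the chain to M.
So M is larger.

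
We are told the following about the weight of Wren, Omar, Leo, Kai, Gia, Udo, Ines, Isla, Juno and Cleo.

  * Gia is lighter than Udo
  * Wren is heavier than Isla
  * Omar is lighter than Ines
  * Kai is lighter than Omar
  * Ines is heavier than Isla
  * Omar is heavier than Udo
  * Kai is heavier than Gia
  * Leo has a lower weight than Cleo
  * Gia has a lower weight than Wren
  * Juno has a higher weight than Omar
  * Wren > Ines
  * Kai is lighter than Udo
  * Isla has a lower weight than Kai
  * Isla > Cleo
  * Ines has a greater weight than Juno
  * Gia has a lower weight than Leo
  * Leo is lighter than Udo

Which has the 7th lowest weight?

The consecutive relations fix a unique order: Gia < Leo < Cleo < Isla < Kai < Udo < Omar < Juno < Ines < Wren.
Counting 7 from the smallest end gives Omar.

Omar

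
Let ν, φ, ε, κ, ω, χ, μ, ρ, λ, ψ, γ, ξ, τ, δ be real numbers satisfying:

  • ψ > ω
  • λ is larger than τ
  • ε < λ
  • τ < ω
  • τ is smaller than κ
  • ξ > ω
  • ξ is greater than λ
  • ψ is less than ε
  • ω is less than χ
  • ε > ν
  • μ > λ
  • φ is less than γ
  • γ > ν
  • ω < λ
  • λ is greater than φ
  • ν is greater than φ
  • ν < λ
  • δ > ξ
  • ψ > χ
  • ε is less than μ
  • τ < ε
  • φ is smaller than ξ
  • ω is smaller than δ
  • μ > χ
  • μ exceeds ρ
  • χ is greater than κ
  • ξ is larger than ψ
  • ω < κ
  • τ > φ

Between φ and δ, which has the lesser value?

φ

Link the given pairs in sequence: φ < τ; τ < ω; ω < κ; κ < χ; χ < ψ; ψ < ε; ε < λ; λ < ξ; ξ < δ.
Together: φ < τ < ω < κ < χ < ψ < ε < λ < ξ < δ.
So φ < δ; φ is the smaller of the two.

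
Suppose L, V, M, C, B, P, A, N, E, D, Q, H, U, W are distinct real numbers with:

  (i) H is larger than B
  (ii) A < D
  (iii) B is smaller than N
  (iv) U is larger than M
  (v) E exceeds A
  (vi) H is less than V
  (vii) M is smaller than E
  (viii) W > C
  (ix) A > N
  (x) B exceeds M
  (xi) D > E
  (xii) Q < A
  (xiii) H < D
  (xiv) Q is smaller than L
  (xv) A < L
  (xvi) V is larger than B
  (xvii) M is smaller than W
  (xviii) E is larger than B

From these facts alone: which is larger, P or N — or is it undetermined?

undetermined

Following every chain through N: above N we get A, L, E, D; below N we get M, B.
P is not reached, and no chain runs the other way from P to N.
So the given relations leave the order of N and P undetermined.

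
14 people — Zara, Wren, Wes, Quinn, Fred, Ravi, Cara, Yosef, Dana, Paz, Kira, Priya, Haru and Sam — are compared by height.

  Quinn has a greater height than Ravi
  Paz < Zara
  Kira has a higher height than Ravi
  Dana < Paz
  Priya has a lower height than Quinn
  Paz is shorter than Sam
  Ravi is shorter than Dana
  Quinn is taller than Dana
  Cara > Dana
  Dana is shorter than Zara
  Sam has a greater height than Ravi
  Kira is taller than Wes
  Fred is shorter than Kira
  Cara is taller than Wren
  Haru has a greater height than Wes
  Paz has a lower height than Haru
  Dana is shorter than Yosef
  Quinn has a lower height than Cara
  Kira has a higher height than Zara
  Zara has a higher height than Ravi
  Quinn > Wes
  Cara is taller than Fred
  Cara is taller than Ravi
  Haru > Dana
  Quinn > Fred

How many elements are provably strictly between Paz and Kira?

Chaining upward from Paz reaches: Haru, Zara, Sam.
Chaining downward from Kira reaches: Wes, Fred, Ravi, Dana, Zara.
Strictly between Paz and Kira are those in both lists: Zara — 1 element.

1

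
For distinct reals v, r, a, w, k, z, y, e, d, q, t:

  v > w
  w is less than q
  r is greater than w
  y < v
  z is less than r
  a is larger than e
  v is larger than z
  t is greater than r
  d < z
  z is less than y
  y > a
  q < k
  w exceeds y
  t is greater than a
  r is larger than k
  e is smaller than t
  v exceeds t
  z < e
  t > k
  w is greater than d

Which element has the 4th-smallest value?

Piecing the relations together gives one ordering: d < z < e < a < y < w < q < k < r < t < v.
Counting 4 from the smallest end gives a.

a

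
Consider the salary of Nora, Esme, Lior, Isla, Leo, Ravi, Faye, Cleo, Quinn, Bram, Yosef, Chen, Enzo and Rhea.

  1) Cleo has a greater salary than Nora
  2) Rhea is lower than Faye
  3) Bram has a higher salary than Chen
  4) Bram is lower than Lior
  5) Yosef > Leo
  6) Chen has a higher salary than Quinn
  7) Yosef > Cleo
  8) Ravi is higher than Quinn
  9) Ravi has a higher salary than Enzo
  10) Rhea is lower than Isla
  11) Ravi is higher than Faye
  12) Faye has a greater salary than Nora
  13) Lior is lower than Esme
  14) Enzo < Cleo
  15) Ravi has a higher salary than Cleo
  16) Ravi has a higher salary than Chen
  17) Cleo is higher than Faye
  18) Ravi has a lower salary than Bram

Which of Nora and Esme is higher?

Esme

The relevant relations are Nora < Faye; Faye < Cleo; Cleo < Ravi; Ravi < Bram; Bram < Lior; Lior < Esme.
Together: Nora < Faye < Cleo < Ravi < Bram < Lior < Esme.
So Nora < Esme; Esme is the higher of the two.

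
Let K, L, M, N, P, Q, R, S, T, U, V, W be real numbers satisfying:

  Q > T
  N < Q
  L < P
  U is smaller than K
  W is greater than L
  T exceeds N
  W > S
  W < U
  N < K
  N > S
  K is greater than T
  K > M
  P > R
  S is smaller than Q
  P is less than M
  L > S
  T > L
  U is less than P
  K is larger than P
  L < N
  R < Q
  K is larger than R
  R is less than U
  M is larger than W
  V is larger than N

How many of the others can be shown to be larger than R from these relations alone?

The elements the relations force above R are U, P, M, Q, K — no chain reaches any other.
That is 5.

5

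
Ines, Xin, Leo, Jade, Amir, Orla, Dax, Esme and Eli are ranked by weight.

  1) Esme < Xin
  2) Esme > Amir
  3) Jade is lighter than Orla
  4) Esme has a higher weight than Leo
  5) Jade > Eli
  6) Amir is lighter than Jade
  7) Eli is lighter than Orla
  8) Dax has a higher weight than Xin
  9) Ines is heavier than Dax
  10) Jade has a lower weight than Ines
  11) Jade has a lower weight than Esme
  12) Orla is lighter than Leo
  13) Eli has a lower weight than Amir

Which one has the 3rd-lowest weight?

Jade

The consecutive relations fix a unique order: Eli < Amir < Jade < Orla < Leo < Esme < Xin < Dax < Ines.
Counting 3 from the smallest end gives Jade.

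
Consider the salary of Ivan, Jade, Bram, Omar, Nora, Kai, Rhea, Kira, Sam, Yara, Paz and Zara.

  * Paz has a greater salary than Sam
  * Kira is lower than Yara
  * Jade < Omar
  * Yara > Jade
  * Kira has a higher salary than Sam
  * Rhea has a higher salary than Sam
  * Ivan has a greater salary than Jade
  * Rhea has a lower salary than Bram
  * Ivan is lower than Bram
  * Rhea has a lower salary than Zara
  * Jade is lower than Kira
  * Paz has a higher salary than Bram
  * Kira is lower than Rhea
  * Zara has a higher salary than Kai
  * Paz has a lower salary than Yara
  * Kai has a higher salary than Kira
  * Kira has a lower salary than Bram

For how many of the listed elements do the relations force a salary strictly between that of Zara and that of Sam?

The relations place Sam below Zara. An element lies strictly between them when it is forced above Sam and also forced below Zara.
Above Sam: {Kira, Rhea, Kai, Bram, Paz, Yara}. Below Zara: {Jade, Kira, Rhea, Kai}.
Intersection: {Kira, Rhea, Kai} — 3.

3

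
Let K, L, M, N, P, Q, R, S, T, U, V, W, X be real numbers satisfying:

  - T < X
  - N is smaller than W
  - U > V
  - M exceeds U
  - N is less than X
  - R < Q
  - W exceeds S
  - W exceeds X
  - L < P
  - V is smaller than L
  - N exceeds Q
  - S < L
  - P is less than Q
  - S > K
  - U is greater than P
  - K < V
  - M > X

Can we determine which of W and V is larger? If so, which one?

V < L and L < P give V < P.
Then P < Q extends the chain to Q.
Then Q < N extends the chain to N.
Then N < X extends the chain to X.
With X < W: V < L < P < Q < N < X < W.
So W is larger.

W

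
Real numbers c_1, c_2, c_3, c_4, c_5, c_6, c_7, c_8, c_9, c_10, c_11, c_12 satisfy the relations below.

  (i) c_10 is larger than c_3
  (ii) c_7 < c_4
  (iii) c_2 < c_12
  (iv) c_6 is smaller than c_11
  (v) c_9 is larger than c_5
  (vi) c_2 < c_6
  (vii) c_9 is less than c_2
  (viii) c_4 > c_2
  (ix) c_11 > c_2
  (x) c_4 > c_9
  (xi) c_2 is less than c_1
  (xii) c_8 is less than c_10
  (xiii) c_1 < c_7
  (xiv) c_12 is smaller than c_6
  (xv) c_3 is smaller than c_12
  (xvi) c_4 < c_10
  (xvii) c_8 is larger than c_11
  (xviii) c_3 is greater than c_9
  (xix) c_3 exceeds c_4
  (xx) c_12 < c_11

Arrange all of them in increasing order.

Each adjacent pair is fixed by a given relation: c_5 < c_9; c_9 < c_2; c_2 < c_1; c_1 < c_7; c_7 < c_4; c_4 < c_3; c_3 < c_12; c_12 < c_6; c_6 < c_11; c_11 < c_8; c_8 < c_10. Chaining them end to end gives the full order.

c_5 < c_9 < c_2 < c_1 < c_7 < c_4 < c_3 < c_12 < c_6 < c_11 < c_8 < c_10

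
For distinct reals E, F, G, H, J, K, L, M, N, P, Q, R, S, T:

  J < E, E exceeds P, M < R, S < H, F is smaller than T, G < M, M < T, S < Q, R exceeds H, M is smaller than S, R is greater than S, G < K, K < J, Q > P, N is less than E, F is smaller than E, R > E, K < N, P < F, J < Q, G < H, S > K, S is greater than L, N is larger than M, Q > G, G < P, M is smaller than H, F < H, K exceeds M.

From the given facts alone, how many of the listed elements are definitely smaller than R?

Directly below R: M, S, H, E.
One step further: G, L, P, F, K, N, J (11 so far).
No other element is forced below R by the given relations, so the count is 11.

11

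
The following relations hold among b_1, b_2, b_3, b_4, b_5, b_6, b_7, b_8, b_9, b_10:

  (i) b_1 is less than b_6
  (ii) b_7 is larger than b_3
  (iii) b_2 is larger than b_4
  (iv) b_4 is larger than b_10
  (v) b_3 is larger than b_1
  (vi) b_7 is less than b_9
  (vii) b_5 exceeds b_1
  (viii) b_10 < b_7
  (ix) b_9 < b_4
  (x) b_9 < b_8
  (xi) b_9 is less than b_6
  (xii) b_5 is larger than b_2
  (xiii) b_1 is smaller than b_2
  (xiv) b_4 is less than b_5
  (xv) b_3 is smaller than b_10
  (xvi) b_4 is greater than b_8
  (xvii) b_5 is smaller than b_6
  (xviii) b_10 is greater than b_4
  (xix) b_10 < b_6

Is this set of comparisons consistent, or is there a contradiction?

inconsistent

Chaining the given relations yields b_10 < b_7 < b_9 < b_8 < b_4, so b_10 < b_4. But one relation states b_4 < b_10. These cannot both hold.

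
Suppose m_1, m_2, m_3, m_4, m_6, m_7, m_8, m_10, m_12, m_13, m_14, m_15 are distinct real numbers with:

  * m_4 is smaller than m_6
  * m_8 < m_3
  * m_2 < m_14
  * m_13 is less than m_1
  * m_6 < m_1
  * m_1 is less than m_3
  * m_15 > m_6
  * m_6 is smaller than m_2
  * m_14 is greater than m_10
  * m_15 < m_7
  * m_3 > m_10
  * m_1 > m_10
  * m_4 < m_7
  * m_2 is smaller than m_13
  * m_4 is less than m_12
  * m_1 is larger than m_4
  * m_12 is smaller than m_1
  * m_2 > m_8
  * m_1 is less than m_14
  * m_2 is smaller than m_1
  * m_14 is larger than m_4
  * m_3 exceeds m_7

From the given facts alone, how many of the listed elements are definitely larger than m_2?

The elements the relations force above m_2 are m_13, m_1, m_3, m_14 — no chain reaches any other.
That is 4.

4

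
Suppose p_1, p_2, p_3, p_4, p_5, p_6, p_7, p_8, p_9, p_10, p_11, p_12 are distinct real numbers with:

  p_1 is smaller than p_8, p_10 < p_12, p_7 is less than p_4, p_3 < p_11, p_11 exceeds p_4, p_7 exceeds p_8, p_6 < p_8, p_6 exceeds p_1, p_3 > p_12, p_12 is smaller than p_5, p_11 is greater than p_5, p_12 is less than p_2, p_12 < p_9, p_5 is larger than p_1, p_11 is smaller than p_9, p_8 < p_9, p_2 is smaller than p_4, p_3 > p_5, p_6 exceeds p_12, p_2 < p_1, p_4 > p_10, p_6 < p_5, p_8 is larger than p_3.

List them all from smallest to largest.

Nothing is placed below p_10, so it is least; from there p_10 < p_12; p_12 < p_2; p_2 < p_1; p_1 < p_6; p_6 < p_5; p_5 < p_3; p_3 < p_8; p_8 < p_7; p_7 < p_4; p_4 < p_11; p_11 < p_9, each given directly.

p_10 < p_12 < p_2 < p_1 < p_6 < p_5 < p_3 < p_8 < p_7 < p_4 < p_11 < p_9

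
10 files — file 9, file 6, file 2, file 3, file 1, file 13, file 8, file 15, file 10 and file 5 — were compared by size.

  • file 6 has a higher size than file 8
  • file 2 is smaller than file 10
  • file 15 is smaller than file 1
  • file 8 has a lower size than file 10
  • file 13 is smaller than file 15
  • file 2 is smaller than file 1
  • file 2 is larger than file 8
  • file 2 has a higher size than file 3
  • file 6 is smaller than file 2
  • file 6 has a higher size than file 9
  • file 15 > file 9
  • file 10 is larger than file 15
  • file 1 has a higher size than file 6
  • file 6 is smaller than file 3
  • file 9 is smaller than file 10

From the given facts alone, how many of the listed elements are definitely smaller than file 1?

From file 1 the given relations immediately reach file 6, file 15, file 2.
From those, file 8, file 9, file 13, file 3 — 7 in total.
Nothing else is reachable below file 1; 7 in all.

7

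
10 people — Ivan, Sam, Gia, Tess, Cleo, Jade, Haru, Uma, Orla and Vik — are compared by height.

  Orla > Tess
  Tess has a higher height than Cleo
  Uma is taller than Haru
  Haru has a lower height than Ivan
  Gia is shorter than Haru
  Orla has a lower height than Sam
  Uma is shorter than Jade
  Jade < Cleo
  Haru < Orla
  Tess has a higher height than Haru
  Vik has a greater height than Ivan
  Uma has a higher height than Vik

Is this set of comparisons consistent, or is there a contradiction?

consistent

The single ordering Gia < Haru < Ivan < Vik < Uma < Jade < Cleo < Tess < Orla < Sam satisfies every listed relation, so no contradiction arises.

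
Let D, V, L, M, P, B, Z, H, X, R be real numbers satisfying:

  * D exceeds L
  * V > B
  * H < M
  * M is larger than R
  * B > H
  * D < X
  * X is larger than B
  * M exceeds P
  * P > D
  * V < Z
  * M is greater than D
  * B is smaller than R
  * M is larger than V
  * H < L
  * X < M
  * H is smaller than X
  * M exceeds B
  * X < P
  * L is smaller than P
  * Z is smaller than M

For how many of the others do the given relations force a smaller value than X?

4

The elements the relations force below X are H, B, L, D — no chain reaches any other.
That is 4.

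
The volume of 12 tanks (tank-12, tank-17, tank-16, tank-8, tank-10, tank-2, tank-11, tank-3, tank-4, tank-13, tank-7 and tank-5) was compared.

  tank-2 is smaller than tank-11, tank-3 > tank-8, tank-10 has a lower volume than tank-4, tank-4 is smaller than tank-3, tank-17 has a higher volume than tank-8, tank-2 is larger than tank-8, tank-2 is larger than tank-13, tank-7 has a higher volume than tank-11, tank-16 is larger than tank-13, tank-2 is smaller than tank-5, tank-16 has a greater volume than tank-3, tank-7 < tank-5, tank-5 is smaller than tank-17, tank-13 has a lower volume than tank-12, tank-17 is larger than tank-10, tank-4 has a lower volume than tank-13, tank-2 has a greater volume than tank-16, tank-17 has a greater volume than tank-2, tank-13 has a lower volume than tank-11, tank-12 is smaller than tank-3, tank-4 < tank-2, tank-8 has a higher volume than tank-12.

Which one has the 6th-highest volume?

tank-16

The consecutive relations fix a unique order: tank-10 < tank-4 < tank-13 < tank-12 < tank-8 < tank-3 < tank-16 < tank-2 < tank-11 < tank-7 < tank-5 < tank-17.
Counting 6 from the largest end gives tank-16.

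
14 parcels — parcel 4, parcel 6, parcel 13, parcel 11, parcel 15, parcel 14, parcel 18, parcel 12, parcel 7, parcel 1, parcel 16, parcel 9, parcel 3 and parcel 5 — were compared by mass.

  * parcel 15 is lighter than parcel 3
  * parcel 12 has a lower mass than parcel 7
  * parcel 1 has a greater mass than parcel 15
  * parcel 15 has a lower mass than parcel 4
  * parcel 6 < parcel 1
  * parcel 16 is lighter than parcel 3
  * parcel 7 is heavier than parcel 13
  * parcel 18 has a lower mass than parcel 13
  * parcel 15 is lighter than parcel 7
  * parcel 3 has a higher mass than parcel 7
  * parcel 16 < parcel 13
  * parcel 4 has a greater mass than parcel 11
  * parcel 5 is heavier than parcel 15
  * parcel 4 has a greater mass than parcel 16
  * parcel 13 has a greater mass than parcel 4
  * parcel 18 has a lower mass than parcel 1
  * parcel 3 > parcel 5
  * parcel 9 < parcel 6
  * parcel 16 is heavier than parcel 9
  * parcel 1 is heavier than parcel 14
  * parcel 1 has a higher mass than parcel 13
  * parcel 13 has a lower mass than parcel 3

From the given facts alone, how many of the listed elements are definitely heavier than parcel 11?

Directly above parcel 11: parcel 4.
One step further: parcel 13 (2 so far).
One step further: parcel 1, parcel 7, parcel 3 (5 so far).
No other element is forced above parcel 11 by the given relations, so the count is 5.

5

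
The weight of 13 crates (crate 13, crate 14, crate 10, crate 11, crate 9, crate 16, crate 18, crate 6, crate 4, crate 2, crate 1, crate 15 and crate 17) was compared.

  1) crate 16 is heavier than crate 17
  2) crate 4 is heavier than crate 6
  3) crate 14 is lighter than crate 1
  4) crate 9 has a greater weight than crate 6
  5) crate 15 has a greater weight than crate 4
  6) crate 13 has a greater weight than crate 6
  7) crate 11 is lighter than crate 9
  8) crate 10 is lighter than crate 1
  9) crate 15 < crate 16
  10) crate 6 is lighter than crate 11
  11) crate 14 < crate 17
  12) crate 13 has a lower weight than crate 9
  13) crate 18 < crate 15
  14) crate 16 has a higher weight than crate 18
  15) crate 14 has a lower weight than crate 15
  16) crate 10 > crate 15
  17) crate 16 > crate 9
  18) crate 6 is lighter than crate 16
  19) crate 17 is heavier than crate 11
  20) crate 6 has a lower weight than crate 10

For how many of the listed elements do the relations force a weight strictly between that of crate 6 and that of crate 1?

Chaining upward from crate 6 reaches: crate 13, crate 4, crate 15, crate 11, crate 10, crate 9, crate 17, crate 16.
Chaining downward from crate 1 reaches: crate 18, crate 4, crate 14, crate 15, crate 10.
Strictly between crate 6 and crate 1 are those in both lists: crate 4, crate 15, crate 10 — 3 elements.

3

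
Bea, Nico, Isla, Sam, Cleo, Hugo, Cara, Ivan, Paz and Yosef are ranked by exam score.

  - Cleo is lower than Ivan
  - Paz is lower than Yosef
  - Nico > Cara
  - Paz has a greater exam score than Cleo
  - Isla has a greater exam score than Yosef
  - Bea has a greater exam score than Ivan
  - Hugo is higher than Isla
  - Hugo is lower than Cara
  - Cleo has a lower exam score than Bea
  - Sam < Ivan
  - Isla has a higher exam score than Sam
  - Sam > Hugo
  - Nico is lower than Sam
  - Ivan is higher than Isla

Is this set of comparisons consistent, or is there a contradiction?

Chaining the given relations yields Isla < Hugo < Cara < Nico < Sam, so Isla < Sam. But one relation states Sam < Isla. These cannot both hold.

inconsistent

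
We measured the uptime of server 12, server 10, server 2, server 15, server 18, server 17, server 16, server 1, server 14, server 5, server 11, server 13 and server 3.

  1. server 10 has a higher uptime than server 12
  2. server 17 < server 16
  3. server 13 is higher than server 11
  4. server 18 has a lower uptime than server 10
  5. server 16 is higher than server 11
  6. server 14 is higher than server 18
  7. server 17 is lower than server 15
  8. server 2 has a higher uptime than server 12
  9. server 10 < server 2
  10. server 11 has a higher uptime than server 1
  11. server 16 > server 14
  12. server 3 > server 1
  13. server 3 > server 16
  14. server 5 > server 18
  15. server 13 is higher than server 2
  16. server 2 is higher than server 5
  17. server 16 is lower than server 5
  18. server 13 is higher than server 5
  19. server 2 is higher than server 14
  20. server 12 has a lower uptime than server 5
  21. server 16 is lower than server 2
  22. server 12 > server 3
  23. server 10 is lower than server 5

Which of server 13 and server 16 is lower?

server 16 < server 3 and server 3 < server 12 give server 16 < server 12.
With server 12 < server 10: server 16 < server 3 < server 12 < server 10.
Then server 10 < server 5 extends the chain to server 5.
Then server 5 < server 2 extends the chain to server 2.
With server 2 < server 13: server 16 < server 3 < server 12 < server 10 < server 5 < server 2 < server 13.
So server 16 < server 13; server 16 is the lower of the two.

server 16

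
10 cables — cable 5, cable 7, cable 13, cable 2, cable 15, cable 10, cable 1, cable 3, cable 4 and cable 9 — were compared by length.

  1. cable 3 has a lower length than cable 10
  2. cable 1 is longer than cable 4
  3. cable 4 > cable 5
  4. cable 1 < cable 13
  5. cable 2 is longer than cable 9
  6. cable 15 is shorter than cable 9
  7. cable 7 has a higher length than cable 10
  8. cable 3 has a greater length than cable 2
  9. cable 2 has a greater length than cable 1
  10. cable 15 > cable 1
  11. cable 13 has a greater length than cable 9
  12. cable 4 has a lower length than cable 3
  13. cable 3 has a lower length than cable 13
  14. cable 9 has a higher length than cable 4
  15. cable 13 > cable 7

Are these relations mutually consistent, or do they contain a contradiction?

consistent

Every relation is compatible with cable 5 < cable 4 < cable 1 < cable 15 < cable 9 < cable 2 < cable 3 < cable 10 < cable 7 < cable 13; the set is consistent.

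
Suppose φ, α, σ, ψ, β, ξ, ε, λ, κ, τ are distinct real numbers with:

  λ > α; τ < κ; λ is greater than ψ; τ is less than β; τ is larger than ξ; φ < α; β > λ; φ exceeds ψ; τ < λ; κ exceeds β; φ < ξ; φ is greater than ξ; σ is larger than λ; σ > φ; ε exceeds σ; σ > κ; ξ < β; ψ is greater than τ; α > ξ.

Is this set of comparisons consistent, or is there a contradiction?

Chaining the given relations yields ξ < τ < ψ < φ, so ξ < φ. But one relation states φ < ξ. These cannot both hold.

inconsistent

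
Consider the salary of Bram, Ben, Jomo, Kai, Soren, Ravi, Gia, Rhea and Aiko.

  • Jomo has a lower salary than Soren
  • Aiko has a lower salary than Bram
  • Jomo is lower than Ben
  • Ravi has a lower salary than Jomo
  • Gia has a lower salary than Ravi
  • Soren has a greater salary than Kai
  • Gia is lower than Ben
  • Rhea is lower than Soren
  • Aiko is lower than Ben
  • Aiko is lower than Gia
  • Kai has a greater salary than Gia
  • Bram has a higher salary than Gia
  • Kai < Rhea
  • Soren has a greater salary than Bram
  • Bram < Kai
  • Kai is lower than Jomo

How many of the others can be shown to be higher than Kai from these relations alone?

4

From Kai the given relations immediately reach Jomo, Rhea, Soren.
From those, Ben — 4 in total.
No other element is forced above Kai by the given relations, so the count is 4.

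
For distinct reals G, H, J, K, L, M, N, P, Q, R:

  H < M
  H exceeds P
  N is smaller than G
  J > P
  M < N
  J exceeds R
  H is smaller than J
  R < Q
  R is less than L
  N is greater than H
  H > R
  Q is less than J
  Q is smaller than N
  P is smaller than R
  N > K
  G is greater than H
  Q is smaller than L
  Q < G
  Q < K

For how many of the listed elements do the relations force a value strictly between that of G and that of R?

5

The relations place R below G. An element lies strictly between them when it is forced above R and also forced below G.
Above R: {Q, K, H, L, M, N, J}. Below G: {P, Q, K, H, M, N}.
Intersection: {Q, K, H, M, N} — 5.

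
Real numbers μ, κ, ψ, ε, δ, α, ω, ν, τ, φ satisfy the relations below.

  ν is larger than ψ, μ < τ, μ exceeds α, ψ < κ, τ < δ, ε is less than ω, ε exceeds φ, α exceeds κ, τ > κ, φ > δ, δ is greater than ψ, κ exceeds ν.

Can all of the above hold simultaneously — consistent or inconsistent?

Every relation is compatible with ψ < ν < κ < α < μ < τ < δ < φ < ε < ω; the set is consistent.

consistent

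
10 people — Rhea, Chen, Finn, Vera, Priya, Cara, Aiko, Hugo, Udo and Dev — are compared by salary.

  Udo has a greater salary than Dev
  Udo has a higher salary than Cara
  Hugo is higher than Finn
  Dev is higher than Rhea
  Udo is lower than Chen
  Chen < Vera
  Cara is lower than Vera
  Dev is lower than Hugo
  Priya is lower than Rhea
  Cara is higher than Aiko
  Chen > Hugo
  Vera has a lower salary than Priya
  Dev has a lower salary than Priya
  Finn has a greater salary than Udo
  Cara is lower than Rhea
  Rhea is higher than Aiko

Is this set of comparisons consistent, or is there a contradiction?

Chaining the given relations yields Rhea < Dev < Udo < Finn < Hugo < Chen < Vera < Priya, so Rhea < Priya. But one relation states Priya < Rhea. These cannot both hold.

inconsistent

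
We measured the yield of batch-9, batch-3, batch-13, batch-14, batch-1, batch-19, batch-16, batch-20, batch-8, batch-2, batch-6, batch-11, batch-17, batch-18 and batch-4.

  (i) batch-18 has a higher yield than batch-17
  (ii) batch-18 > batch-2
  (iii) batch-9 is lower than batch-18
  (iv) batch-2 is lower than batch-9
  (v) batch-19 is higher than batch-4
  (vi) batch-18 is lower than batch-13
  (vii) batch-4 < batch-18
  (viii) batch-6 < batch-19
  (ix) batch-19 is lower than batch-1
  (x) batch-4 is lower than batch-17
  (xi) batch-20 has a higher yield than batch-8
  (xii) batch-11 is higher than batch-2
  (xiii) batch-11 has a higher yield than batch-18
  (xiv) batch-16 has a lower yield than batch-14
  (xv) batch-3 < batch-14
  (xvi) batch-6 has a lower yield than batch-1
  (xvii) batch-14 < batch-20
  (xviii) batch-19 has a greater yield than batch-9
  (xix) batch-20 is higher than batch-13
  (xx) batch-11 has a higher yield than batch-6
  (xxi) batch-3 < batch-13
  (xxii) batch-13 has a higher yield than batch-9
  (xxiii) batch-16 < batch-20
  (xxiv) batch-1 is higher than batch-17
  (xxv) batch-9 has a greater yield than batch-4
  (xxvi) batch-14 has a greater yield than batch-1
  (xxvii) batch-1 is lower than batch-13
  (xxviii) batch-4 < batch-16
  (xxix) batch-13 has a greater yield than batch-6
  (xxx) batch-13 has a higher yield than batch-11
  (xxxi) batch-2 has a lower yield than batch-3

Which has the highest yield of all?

batch-20

Chaining downward from batch-20: directly below it, batch-16, batch-8, batch-14, batch-13; then batch-4, batch-9, batch-6, batch-1, batch-18, batch-11, batch-3; then batch-2, batch-19, batch-17.
That covers every other element, and nothing is given above batch-20, so batch-20 is the highest yield.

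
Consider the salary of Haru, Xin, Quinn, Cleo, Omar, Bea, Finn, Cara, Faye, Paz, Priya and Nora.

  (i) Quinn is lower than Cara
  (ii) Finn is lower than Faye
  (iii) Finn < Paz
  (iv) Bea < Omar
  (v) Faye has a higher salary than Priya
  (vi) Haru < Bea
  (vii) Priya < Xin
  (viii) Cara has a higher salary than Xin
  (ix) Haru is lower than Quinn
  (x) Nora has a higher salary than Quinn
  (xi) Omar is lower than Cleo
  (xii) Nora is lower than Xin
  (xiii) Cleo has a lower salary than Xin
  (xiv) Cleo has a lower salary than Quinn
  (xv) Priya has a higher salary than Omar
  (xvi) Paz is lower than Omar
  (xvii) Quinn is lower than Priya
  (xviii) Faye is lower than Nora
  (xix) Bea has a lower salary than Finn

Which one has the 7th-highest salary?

Chaining the given pairs: Haru < Bea < Finn < Paz < Omar < Cleo < Quinn < Priya < Faye < Nora < Xin < Cara.
The 7th largest is Cleo.

Cleo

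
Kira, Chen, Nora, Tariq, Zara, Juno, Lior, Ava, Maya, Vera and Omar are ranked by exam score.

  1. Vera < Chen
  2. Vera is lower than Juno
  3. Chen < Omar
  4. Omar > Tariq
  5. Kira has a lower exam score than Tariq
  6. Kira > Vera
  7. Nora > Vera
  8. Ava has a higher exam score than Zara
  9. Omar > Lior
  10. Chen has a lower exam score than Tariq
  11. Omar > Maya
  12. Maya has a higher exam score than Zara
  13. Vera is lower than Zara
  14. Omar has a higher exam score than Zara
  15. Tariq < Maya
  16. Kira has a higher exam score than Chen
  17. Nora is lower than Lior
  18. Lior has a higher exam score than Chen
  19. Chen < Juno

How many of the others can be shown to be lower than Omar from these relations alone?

8

Directly below Omar: Zara, Chen, Lior, Tariq, Maya.
One step further: Vera, Nora, Kira (8 so far).
Nothing else is reachable below Omar; 8 in all.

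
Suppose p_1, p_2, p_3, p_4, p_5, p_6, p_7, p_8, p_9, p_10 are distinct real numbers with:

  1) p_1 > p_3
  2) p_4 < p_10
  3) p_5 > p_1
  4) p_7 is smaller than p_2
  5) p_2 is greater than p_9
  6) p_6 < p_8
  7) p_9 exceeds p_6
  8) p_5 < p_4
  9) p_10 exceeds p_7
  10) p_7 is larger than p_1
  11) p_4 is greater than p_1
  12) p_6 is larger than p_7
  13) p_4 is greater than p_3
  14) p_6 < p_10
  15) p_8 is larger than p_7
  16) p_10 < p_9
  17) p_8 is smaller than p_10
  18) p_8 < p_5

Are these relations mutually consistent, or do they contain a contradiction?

The single ordering p_3 < p_1 < p_7 < p_6 < p_8 < p_5 < p_4 < p_10 < p_9 < p_2 satisfies every listed relation, so no contradiction arises.

consistent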